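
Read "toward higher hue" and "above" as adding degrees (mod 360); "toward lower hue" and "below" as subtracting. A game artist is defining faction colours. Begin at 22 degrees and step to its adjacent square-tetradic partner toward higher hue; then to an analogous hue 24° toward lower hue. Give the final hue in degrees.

square ↑ +90°: 22 + 90 = 112°
analog 24° ↓ −24°: 112 − 24 = 88°

88°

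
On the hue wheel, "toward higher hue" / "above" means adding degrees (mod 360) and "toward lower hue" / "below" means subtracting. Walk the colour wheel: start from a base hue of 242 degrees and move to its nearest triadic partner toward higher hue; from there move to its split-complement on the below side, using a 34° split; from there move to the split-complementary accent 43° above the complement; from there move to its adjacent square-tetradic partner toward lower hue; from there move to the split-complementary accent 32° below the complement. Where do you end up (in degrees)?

+120° (triadic ↑): 242 + 120 = 362 → 362 − 360 = 2°
+146° (split-comp 34° ↓): 2 + 146 = 148°
+223° (split-comp 43° ↑): 148 + 223 = 371 → 371 − 360 = 11°
−90° (square ↓): 11 − 90 = -79 → -79 + 360 = 281°
+148° (split-comp 32° ↓): 281 + 148 = 429 → 429 − 360 = 69°

69°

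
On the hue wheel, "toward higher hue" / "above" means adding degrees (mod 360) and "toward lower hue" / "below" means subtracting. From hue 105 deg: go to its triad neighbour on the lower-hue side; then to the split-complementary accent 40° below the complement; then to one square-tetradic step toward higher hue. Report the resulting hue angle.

215°

triadic ↓ −120°: 105 − 120 = -15 → -15 + 360 = 345°
split-comp 40° ↓ +140°: 345 + 140 = 485 → 485 − 360 = 125°
square ↑ +90°: 125 + 90 = 215°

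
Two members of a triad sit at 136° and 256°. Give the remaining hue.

16°

A triad spaces three hues 120° apart.
The full set is {16°, 136°, 256°}.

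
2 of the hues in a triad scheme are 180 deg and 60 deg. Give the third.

300°

A triad places three hues 120° apart.
The full set through 60° is {60°, 180°, 300°}.
Given {60°, 180°}, the missing hue is 300°.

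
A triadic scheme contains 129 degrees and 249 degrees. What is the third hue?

A triad spaces three hues 120° apart.
The full set is {9°, 129°, 249°}.

9°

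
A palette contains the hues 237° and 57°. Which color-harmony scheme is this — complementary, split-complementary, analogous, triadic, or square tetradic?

Sort the hues: 57°, 237°.
Successive gaps around the wheel: 180°, 180°.
Two hues 180° apart are complementary.

complementary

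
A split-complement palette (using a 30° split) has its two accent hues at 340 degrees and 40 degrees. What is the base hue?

190°

The accents sit 30° either side of the complement, so the complement is their short-arc midpoint on the wheel.
Short-arc midpoint of 340° and 40°: 10°.
Base is 180° from the complement: 10 − 180 = -170 → -170 + 360 = 190°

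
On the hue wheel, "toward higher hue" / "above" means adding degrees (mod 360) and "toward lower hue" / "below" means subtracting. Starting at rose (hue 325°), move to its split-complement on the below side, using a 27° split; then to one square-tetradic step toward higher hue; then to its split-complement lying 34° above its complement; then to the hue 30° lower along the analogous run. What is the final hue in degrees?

325 + 153 = 478 → 478 − 360 = 118°   (split-comp 27° ↓)
118 + 90 = 208°   (square ↑)
208 + 214 = 422 → 422 − 360 = 62°   (split-comp 34° ↑)
62 − 30 = 32°   (analog 30° ↓)

32°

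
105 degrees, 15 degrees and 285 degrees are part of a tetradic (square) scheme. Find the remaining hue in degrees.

195°

A square tetradic scheme places four hues every 90°.
The full set through 15° is {15°, 105°, 195°, 285°}.
Given {15°, 105°, 285°}, the missing hue is 195°.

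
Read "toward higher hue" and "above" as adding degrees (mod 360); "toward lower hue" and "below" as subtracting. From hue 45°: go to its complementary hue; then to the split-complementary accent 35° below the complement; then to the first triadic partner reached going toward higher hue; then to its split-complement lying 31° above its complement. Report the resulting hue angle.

341°

complement +180°: 45 + 180 = 225°
split-comp 35° ↓ +145°: 225 + 145 = 370 → 370 − 360 = 10°
triadic ↑ +120°: 10 + 120 = 130°
split-comp 31° ↑ +211°: 130 + 211 = 341°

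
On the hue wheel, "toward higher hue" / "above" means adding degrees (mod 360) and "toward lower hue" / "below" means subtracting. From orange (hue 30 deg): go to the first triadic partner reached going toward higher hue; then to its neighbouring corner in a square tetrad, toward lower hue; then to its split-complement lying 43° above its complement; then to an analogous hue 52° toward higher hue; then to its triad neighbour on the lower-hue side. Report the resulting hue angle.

215°

+120° (triadic ↑): 30 + 120 = 150°
−90° (square ↓): 150 − 90 = 60°
+223° (split-comp 43° ↑): 60 + 223 = 283°
+52° (analog 52° ↑): 283 + 52 = 335°
−120° (triadic ↓): 335 − 120 = 215°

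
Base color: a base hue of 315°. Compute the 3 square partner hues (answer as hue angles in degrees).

A square tetradic scheme places four hues every 90°.
315 + 90 = 405 → 405 − 360 = 45°
315 + 180 = 495 → 495 − 360 = 135°
315 + 270 = 585 → 585 − 360 = 225°

45°, 135° and 225°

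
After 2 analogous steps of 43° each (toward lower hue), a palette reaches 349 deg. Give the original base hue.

75°

2 steps of 43° (toward lower hue) give a net shift of −86°.
Start = end − shift: 349 + 86 = 435 → 435 − 360 = 75°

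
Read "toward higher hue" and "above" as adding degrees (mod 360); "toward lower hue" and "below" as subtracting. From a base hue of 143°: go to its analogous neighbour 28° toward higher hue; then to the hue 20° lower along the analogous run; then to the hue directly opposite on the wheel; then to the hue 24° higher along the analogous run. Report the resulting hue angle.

+28° (analog 28° ↑): 143 + 28 = 171°
−20° (analog 20° ↓): 171 − 20 = 151°
+180° (complement): 151 + 180 = 331°
+24° (analog 24° ↑): 331 + 24 = 355°

355°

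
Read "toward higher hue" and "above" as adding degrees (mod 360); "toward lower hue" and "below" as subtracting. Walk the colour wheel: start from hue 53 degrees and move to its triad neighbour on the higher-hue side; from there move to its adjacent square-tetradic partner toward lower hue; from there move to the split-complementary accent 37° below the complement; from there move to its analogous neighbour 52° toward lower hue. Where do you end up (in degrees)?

53 + 120 = 173°   (triadic ↑)
173 − 90 = 83°   (square ↓)
83 + 143 = 226°   (split-comp 37° ↓)
226 − 52 = 174°   (analog 52° ↓)

174°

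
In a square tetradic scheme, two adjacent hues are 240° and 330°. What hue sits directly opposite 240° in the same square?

60°

A square tetradic scheme places four hues 90° apart; opposite corners are 180° apart.
240 + 180 = 420 → 420 − 360 = 60°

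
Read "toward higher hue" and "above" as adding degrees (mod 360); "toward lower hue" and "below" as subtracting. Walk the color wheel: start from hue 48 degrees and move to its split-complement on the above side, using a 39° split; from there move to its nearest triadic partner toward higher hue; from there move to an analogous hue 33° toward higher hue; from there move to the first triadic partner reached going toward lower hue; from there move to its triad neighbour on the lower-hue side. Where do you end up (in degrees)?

split-comp 39° ↑ +219°: 48 + 219 = 267°
triadic ↑ +120°: 267 + 120 = 387 → 387 − 360 = 27°
analog 33° ↑ +33°: 27 + 33 = 60°
triadic ↓ −120°: 60 − 120 = -60 → -60 + 360 = 300°
triadic ↓ −120°: 300 − 120 = 180°

180°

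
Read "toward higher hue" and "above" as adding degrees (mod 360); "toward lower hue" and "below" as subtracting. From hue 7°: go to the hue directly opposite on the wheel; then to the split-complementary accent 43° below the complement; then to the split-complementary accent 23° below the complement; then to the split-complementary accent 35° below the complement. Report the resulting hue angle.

complement +180°: 7 + 180 = 187°
split-comp 43° ↓ +137°: 187 + 137 = 324°
split-comp 23° ↓ +157°: 324 + 157 = 481 → 481 − 360 = 121°
split-comp 35° ↓ +145°: 121 + 145 = 266°

266°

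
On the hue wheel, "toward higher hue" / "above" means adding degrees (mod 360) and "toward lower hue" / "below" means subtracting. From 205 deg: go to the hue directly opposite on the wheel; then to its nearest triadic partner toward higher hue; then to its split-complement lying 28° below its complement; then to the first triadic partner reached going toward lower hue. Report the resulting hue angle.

177°

complement +180°: 205 + 180 = 385 → 385 − 360 = 25°
triadic ↑ +120°: 25 + 120 = 145°
split-comp 28° ↓ +152°: 145 + 152 = 297°
triadic ↓ −120°: 297 − 120 = 177°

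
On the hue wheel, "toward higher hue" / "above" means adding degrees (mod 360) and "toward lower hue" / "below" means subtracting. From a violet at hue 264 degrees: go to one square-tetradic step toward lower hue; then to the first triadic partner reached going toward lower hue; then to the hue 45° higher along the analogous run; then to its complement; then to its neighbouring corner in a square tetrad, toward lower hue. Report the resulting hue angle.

−90° (square ↓): 264 − 90 = 174°
−120° (triadic ↓): 174 − 120 = 54°
+45° (analog 45° ↑): 54 + 45 = 99°
+180° (complement): 99 + 180 = 279°
−90° (square ↓): 279 − 90 = 189°

189°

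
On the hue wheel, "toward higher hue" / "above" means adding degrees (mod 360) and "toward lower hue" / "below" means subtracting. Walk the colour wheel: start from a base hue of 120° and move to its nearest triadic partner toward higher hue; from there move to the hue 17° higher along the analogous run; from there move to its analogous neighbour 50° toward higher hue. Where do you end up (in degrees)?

+120° (triadic ↑): 120 + 120 = 240°
+17° (analog 17° ↑): 240 + 17 = 257°
+50° (analog 50° ↑): 257 + 50 = 307°

307°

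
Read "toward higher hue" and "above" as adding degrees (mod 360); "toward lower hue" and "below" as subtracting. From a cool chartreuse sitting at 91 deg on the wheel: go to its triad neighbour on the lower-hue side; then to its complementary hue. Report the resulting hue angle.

151°

triadic ↓ −120°: 91 − 120 = -29 → -29 + 360 = 331°
complement +180°: 331 + 180 = 511 → 511 − 360 = 151°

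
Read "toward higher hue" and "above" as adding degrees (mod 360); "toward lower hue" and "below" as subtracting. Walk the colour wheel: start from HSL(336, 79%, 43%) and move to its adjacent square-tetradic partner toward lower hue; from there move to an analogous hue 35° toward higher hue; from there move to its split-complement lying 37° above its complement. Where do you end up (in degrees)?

square ↓ −90°: 336 − 90 = 246°
analog 35° ↑ +35°: 246 + 35 = 281°
split-comp 37° ↑ +217°: 281 + 217 = 498 → 498 − 360 = 138°

138°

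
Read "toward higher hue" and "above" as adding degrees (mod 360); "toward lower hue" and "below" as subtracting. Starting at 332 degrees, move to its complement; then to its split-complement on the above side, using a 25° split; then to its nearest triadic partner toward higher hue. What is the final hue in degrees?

117°

+180° (complement): 332 + 180 = 512 → 512 − 360 = 152°
+205° (split-comp 25° ↑): 152 + 205 = 357°
+120° (triadic ↑): 357 + 120 = 477 → 477 − 360 = 117°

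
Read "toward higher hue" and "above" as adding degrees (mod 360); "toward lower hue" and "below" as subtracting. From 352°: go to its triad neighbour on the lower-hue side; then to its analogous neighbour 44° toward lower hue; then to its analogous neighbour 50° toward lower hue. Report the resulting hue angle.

triadic ↓ −120°: 352 − 120 = 232°
analog 44° ↓ −44°: 232 − 44 = 188°
analog 50° ↓ −50°: 188 − 50 = 138°

138°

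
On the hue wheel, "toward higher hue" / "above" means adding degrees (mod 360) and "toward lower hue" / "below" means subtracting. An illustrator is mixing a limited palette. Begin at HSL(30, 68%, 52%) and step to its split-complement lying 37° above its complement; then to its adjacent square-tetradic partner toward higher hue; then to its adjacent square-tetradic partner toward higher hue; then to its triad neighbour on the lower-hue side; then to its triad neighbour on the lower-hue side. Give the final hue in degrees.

30 + 217 = 247°   (split-comp 37° ↑)
247 + 90 = 337°   (square ↑)
337 + 90 = 427 → 427 − 360 = 67°   (square ↑)
67 − 120 = -53 → -53 + 360 = 307°   (triadic ↓)
307 − 120 = 187°   (triadic ↓)

187°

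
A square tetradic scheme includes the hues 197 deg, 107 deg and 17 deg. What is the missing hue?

287°

A square tetradic scheme places four hues every 90°.
The full set through 17° is {17°, 107°, 197°, 287°}.
Given {17°, 107°, 197°}, the missing hue is 287°.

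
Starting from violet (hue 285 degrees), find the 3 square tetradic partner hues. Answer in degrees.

15°, 105° and 195°

A square tetradic scheme places four hues every 90°.
285 + 90 = 375 → 375 − 360 = 15°
285 + 180 = 465 → 465 − 360 = 105°
285 + 270 = 555 → 555 − 360 = 195°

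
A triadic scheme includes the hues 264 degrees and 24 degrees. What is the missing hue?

144°

A triad places three hues 120° apart.
The full set through 24° is {24°, 144°, 264°}.
Given {24°, 264°}, the missing hue is 144°.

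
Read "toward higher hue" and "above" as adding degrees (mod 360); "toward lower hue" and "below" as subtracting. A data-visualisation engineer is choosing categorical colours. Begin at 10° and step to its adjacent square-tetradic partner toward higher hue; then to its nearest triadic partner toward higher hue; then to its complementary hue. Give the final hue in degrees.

square ↑ +90°: 10 + 90 = 100°
triadic ↑ +120°: 100 + 120 = 220°
complement +180°: 220 + 180 = 400 → 400 − 360 = 40°

40°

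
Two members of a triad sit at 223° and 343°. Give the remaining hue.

103°

A triad spaces three hues 120° apart.
The full set is {103°, 223°, 343°}.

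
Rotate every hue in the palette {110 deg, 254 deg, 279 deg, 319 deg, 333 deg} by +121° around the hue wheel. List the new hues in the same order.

231°, 15°, 40°, 80°, 94°

110 + 121 = 231°
254 + 121 = 375 → 375 − 360 = 15°
279 + 121 = 400 → 400 − 360 = 40°
319 + 121 = 440 → 440 − 360 = 80°
333 + 121 = 454 → 454 − 360 = 94°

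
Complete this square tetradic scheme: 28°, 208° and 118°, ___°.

298°

A square tetradic scheme places four hues every 90°.
The full set through 28° is {28°, 118°, 208°, 298°}.
Given {28°, 118°, 208°}, the missing hue is 298°.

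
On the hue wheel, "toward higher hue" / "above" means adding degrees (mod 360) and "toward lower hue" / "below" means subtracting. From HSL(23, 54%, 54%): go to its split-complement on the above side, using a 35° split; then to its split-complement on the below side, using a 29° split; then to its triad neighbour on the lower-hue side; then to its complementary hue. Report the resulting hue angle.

89°

23 + 215 = 238°   (split-comp 35° ↑)
238 + 151 = 389 → 389 − 360 = 29°   (split-comp 29° ↓)
29 − 120 = -91 → -91 + 360 = 269°   (triadic ↓)
269 + 180 = 449 → 449 − 360 = 89°   (complement)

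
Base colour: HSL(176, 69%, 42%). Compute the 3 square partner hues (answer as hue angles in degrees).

A square tetradic scheme places four hues every 90°.
176 + 90 = 266°
176 + 180 = 356°
176 + 270 = 446 → 446 − 360 = 86°

266°, 356°, and 86°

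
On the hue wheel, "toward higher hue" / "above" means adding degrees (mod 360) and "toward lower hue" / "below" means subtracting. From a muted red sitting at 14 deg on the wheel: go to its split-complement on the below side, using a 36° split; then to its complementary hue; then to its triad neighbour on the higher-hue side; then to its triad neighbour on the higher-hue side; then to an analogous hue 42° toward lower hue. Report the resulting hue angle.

split-comp 36° ↓ +144°: 14 + 144 = 158°
complement +180°: 158 + 180 = 338°
triadic ↑ +120°: 338 + 120 = 458 → 458 − 360 = 98°
triadic ↑ +120°: 98 + 120 = 218°
analog 42° ↓ −42°: 218 − 42 = 176°

176°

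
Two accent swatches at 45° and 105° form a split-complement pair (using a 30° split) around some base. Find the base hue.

255°

The accents sit 30° either side of the complement, so the complement is their short-arc midpoint on the wheel.
Short-arc midpoint of 45° and 105°: 75°.
Base is 180° from the complement: 75 − 180 = -105 → -105 + 360 = 255°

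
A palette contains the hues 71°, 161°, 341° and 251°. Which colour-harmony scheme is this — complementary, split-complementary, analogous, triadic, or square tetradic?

Sort the hues: 71°, 161°, 251°, 341°.
Successive gaps around the wheel: 90°, 90°, 90°, 90°.
Four hues every 90° form a square tetradic scheme.

square tetradic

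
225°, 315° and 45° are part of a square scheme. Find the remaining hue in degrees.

A square tetradic scheme places four hues every 90°.
The full set through 45° is {45°, 135°, 225°, 315°}.
Given {45°, 225°, 315°}, the missing hue is 135°.

135°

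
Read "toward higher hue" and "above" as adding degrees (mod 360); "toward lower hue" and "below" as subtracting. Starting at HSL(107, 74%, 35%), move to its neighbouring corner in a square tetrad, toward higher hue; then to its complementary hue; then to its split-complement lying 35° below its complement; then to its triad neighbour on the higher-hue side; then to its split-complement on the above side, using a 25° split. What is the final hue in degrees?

127°

square ↑ +90°: 107 + 90 = 197°
complement +180°: 197 + 180 = 377 → 377 − 360 = 17°
split-comp 35° ↓ +145°: 17 + 145 = 162°
triadic ↑ +120°: 162 + 120 = 282°
split-comp 25° ↑ +205°: 282 + 205 = 487 → 487 − 360 = 127°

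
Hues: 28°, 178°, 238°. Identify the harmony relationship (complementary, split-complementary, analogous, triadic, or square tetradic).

split-complementary

Sort the hues: 28°, 178°, 238°.
Successive gaps around the wheel: 150°, 60°, 150°.
Two 150° gaps and one 60° gap — a base hue opposite a pair of accents 30° either side of its complement — is the split-complementary pattern.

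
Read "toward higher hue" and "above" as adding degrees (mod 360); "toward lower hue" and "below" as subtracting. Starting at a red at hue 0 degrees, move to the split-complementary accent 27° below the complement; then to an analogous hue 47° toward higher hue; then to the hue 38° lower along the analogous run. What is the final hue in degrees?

162°

+153° (split-comp 27° ↓): 0 + 153 = 153°
+47° (analog 47° ↑): 153 + 47 = 200°
−38° (analog 38° ↓): 200 − 38 = 162°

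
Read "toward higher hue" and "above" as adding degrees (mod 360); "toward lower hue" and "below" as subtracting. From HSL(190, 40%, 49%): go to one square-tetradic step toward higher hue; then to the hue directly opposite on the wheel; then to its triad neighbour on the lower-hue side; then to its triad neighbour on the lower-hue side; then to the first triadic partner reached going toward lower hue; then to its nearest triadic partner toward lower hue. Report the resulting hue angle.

190 + 90 = 280°   (square ↑)
280 + 180 = 460 → 460 − 360 = 100°   (complement)
100 − 120 = -20 → -20 + 360 = 340°   (triadic ↓)
340 − 120 = 220°   (triadic ↓)
220 − 120 = 100°   (triadic ↓)
100 − 120 = -20 → -20 + 360 = 340°   (triadic ↓)

340°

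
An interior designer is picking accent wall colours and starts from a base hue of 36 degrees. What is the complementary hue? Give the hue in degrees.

The complement sits 180° across the wheel.
36 + 180 = 216°

216°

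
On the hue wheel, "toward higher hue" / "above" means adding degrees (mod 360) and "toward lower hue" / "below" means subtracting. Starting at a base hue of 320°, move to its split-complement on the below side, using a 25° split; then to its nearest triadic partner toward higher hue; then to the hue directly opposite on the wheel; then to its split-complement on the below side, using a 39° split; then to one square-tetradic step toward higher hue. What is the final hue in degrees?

286°

320 + 155 = 475 → 475 − 360 = 115°   (split-comp 25° ↓)
115 + 120 = 235°   (triadic ↑)
235 + 180 = 415 → 415 − 360 = 55°   (complement)
55 + 141 = 196°   (split-comp 39° ↓)
196 + 90 = 286°   (square ↑)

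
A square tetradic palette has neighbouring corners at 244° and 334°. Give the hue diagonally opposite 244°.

64°

A square tetradic scheme places four hues 90° apart; opposite corners are 180° apart.
244 + 180 = 424 → 424 − 360 = 64°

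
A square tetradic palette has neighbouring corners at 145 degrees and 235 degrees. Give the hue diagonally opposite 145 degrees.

A square tetradic scheme places four hues 90° apart; opposite corners are 180° apart.
145 + 180 = 325°

325°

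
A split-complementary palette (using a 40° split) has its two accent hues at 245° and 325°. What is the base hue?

The accents sit 40° either side of the complement, so the complement is their short-arc midpoint on the wheel.
Short-arc midpoint of 245° and 325°: 285°.
Base is 180° from the complement: 285 − 180 = 105°

105°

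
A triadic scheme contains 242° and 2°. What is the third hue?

A triad spaces three hues 120° apart.
The full set is {2°, 122°, 242°}.

122°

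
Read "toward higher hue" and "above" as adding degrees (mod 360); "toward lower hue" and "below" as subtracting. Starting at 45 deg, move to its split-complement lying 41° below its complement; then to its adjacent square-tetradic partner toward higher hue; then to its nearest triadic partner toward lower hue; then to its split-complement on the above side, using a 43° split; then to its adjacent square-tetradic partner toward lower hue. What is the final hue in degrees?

+139° (split-comp 41° ↓): 45 + 139 = 184°
+90° (square ↑): 184 + 90 = 274°
−120° (triadic ↓): 274 − 120 = 154°
+223° (split-comp 43° ↑): 154 + 223 = 377 → 377 − 360 = 17°
−90° (square ↓): 17 − 90 = -73 → -73 + 360 = 287°

287°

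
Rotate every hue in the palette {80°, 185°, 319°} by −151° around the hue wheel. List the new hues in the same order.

289°, 34°, 168°

80 − 151 = -71 → -71 + 360 = 289°
185 − 151 = 34°
319 − 151 = 168°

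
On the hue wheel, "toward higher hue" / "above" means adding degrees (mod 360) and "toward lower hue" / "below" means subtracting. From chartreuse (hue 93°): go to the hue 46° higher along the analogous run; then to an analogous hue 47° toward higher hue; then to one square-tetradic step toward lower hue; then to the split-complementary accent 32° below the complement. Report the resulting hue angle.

244°

+46° (analog 46° ↑): 93 + 46 = 139°
+47° (analog 47° ↑): 139 + 47 = 186°
−90° (square ↓): 186 − 90 = 96°
+148° (split-comp 32° ↓): 96 + 148 = 244°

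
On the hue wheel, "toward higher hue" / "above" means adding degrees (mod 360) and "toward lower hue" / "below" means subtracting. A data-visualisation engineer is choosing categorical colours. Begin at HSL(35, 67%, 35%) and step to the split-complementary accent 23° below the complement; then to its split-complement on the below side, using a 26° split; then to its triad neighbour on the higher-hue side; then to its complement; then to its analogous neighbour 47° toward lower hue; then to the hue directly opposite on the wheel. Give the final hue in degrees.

59°

35 + 157 = 192°   (split-comp 23° ↓)
192 + 154 = 346°   (split-comp 26° ↓)
346 + 120 = 466 → 466 − 360 = 106°   (triadic ↑)
106 + 180 = 286°   (complement)
286 − 47 = 239°   (analog 47° ↓)
239 + 180 = 419 → 419 − 360 = 59°   (complement)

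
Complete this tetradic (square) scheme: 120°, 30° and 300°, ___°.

210°

A square tetradic scheme places four hues every 90°.
The full set through 30° is {30°, 120°, 210°, 300°}.
Given {30°, 120°, 300°}, the missing hue is 210°.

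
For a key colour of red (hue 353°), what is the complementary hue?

173°

The complement sits 180° across the wheel.
353 + 180 = 533 → 533 − 360 = 173°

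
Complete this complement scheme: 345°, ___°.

165°

The complement sits 180° across the wheel.
The full set through 345° is {165°, 345°}.
Given {345°}, the missing hue is 165°.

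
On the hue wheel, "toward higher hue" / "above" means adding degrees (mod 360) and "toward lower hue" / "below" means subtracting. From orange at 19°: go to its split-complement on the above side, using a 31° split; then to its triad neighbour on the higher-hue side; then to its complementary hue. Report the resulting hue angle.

170°

19 + 211 = 230°   (split-comp 31° ↑)
230 + 120 = 350°   (triadic ↑)
350 + 180 = 530 → 530 − 360 = 170°   (complement)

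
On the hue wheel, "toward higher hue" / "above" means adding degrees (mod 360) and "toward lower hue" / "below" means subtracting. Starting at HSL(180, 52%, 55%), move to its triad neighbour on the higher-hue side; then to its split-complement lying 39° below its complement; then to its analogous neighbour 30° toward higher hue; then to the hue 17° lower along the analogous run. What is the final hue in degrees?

94°

180 + 120 = 300°   (triadic ↑)
300 + 141 = 441 → 441 − 360 = 81°   (split-comp 39° ↓)
81 + 30 = 111°   (analog 30° ↑)
111 − 17 = 94°   (analog 17° ↓)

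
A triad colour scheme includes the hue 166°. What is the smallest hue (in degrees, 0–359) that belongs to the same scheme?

46°

A triad places three hues 120° apart.
The full set through 166° is {46°, 166°, 286°}.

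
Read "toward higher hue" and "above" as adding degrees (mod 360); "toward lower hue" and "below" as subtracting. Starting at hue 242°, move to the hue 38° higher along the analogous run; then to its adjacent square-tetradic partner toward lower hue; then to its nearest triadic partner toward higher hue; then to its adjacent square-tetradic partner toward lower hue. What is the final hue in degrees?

+38° (analog 38° ↑): 242 + 38 = 280°
−90° (square ↓): 280 − 90 = 190°
+120° (triadic ↑): 190 + 120 = 310°
−90° (square ↓): 310 − 90 = 220°

220°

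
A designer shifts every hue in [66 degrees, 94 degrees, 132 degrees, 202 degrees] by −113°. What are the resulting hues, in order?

313°, 341°, 19°, 89°

66 − 113 = -47 → -47 + 360 = 313°
94 − 113 = -19 → -19 + 360 = 341°
132 − 113 = 19°
202 − 113 = 89°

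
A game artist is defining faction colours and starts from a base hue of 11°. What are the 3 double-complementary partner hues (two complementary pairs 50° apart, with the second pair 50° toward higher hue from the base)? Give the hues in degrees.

A rectangular tetradic uses two complementary pairs 50° apart: offsets 0°, 50°, 180°, 230°.
11 + 50 = 61°
11 + 180 = 191°
11 + 230 = 241°

61°, 191°, and 241°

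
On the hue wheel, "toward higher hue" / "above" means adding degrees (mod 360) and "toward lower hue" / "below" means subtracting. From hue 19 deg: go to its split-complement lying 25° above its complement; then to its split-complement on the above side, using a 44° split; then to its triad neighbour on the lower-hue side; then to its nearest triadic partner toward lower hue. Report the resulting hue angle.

19 + 205 = 224°   (split-comp 25° ↑)
224 + 224 = 448 → 448 − 360 = 88°   (split-comp 44° ↑)
88 − 120 = -32 → -32 + 360 = 328°   (triadic ↓)
328 − 120 = 208°   (triadic ↓)

208°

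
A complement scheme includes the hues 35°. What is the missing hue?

The complement sits 180° across the wheel.
The full set through 35° is {35°, 215°}.
Given {35°}, the missing hue is 215°.

215°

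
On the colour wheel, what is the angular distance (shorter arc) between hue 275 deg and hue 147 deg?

128°

|275 − 147| = 128.
128 ≤ 180, so the shorter arc is 128°.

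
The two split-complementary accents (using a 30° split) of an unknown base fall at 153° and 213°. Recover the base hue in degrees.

3°

The accents sit 30° either side of the complement, so the complement is their short-arc midpoint on the wheel.
Short-arc midpoint of 153° and 213°: 183°.
Base is 180° from the complement: 183 − 180 = 3°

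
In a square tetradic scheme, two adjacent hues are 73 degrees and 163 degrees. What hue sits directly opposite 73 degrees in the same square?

253°

A square tetradic scheme places four hues 90° apart; opposite corners are 180° apart.
73 + 180 = 253°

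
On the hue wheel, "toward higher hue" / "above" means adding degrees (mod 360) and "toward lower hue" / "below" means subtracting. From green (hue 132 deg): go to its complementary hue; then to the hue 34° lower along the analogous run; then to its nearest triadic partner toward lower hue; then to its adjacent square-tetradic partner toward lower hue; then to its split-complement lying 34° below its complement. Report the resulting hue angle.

+180° (complement): 132 + 180 = 312°
−34° (analog 34° ↓): 312 − 34 = 278°
−120° (triadic ↓): 278 − 120 = 158°
−90° (square ↓): 158 − 90 = 68°
+146° (split-comp 34° ↓): 68 + 146 = 214°

214°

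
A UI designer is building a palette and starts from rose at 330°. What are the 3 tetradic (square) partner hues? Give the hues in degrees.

A square tetradic scheme places four hues every 90°.
330 + 90 = 420 → 420 − 360 = 60°
330 + 180 = 510 → 510 − 360 = 150°
330 + 270 = 600 → 600 − 360 = 240°

60°, 150°, 240°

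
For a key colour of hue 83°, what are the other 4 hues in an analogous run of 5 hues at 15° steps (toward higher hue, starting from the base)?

98°, 113°, 128° and 143°

Analogous hues sit every 15° along the wheel.
83 + 15 = 98°
83 + 30 = 113°
83 + 45 = 128°
83 + 60 = 143°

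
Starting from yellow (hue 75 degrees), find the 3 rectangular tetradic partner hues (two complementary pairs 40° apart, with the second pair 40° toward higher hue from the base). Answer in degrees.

A rectangular tetradic uses two complementary pairs 40° apart: offsets 0°, 40°, 180°, 220°.
75 + 40 = 115°
75 + 180 = 255°
75 + 220 = 295°

115°, 255°, and 295°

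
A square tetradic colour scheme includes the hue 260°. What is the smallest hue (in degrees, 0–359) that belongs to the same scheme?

80°

A square tetradic scheme places four hues every 90°.
The full set through 260° is {80°, 170°, 260°, 350°}.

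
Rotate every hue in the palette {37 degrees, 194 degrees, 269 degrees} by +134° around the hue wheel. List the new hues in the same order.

37 + 134 = 171°
194 + 134 = 328°
269 + 134 = 403 → 403 − 360 = 43°

171°, 328°, 43°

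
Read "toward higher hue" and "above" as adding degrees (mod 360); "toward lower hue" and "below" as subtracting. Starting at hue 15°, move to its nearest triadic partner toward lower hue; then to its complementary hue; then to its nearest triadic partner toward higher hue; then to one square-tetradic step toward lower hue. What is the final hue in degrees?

105°

triadic ↓ −120°: 15 − 120 = -105 → -105 + 360 = 255°
complement +180°: 255 + 180 = 435 → 435 − 360 = 75°
triadic ↑ +120°: 75 + 120 = 195°
square ↓ −90°: 195 − 90 = 105°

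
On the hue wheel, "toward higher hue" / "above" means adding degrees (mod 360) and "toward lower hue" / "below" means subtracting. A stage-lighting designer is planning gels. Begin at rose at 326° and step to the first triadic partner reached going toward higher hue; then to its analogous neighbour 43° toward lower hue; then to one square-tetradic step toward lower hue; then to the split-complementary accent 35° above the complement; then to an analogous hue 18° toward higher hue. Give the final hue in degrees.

+120° (triadic ↑): 326 + 120 = 446 → 446 − 360 = 86°
−43° (analog 43° ↓): 86 − 43 = 43°
−90° (square ↓): 43 − 90 = -47 → -47 + 360 = 313°
+215° (split-comp 35° ↑): 313 + 215 = 528 → 528 − 360 = 168°
+18° (analog 18° ↑): 168 + 18 = 186°

186°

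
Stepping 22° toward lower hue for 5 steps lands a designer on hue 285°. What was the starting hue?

35°

5 steps of 22° (toward lower hue) give a net shift of −110°.
Start = end − shift: 285 + 110 = 395 → 395 − 360 = 35°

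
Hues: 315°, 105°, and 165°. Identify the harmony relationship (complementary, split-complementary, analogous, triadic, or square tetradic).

split-complementary

Sort the hues: 105°, 165°, 315°.
Successive gaps around the wheel: 60°, 150°, 150°.
Two 150° gaps and one 60° gap — a base hue opposite a pair of accents 30° either side of its complement — is the split-complementary pattern.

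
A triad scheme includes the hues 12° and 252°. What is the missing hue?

132°

A triad places three hues 120° apart.
The full set through 12° is {12°, 132°, 252°}.
Given {12°, 252°}, the missing hue is 132°.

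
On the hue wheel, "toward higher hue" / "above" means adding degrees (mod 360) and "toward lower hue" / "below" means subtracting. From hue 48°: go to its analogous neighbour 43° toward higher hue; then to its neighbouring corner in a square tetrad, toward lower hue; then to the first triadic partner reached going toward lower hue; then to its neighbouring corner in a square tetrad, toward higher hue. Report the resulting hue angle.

48 + 43 = 91°   (analog 43° ↑)
91 − 90 = 1°   (square ↓)
1 − 120 = -119 → -119 + 360 = 241°   (triadic ↓)
241 + 90 = 331°   (square ↑)

331°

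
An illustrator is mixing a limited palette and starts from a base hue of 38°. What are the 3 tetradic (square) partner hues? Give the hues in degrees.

38 + 90 = 128°
38 + 180 = 218°
38 + 270 = 308°

128°, 218°, 308°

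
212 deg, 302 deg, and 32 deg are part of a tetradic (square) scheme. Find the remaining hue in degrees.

A square tetradic scheme places four hues every 90°.
The full set through 32° is {32°, 122°, 212°, 302°}.
Given {32°, 212°, 302°}, the missing hue is 122°.

122°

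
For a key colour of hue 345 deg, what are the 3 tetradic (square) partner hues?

75°, 165° and 255°

A square tetradic scheme places four hues every 90°.
345 + 90 = 435 → 435 − 360 = 75°
345 + 180 = 525 → 525 − 360 = 165°
345 + 270 = 615 → 615 − 360 = 255°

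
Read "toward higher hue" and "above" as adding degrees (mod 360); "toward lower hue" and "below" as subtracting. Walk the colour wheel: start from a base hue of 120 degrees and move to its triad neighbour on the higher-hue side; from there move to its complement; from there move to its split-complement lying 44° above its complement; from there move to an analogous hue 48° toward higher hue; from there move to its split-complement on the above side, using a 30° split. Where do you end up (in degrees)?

182°

triadic ↑ +120°: 120 + 120 = 240°
complement +180°: 240 + 180 = 420 → 420 − 360 = 60°
split-comp 44° ↑ +224°: 60 + 224 = 284°
analog 48° ↑ +48°: 284 + 48 = 332°
split-comp 30° ↑ +210°: 332 + 210 = 542 → 542 − 360 = 182°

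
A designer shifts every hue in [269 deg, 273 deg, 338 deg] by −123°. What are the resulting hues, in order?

146°, 150°, 215°

269 − 123 = 146°
273 − 123 = 150°
338 − 123 = 215°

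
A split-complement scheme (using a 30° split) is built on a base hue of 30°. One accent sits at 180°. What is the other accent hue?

240°

Split-complementary hues sit 30° either side of the complement.
Complement of the base 30°: 30 + 180 = 210°
The given accent 180° is 30° one side of 210°; the other accent sits 30° the other side: 210 + 30 = 240°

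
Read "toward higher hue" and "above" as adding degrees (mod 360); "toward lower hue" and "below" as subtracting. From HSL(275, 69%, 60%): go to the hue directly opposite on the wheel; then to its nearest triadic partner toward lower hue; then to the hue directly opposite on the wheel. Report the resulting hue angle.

complement +180°: 275 + 180 = 455 → 455 − 360 = 95°
triadic ↓ −120°: 95 − 120 = -25 → -25 + 360 = 335°
complement +180°: 335 + 180 = 515 → 515 − 360 = 155°

155°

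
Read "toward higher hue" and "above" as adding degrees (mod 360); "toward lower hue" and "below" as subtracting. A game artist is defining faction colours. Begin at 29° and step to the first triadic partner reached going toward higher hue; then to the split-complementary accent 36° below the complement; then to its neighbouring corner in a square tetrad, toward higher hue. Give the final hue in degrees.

triadic ↑ +120°: 29 + 120 = 149°
split-comp 36° ↓ +144°: 149 + 144 = 293°
square ↑ +90°: 293 + 90 = 383 → 383 − 360 = 23°

23°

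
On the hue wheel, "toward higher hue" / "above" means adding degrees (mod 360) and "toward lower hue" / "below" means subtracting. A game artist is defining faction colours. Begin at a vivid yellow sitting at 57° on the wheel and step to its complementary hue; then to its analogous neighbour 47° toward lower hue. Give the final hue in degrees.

190°

+180° (complement): 57 + 180 = 237°
−47° (analog 47° ↓): 237 − 47 = 190°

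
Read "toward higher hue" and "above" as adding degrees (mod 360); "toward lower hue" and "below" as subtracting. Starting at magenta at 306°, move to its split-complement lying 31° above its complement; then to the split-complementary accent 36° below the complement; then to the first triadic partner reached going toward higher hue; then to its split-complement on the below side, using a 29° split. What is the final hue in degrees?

split-comp 31° ↑ +211°: 306 + 211 = 517 → 517 − 360 = 157°
split-comp 36° ↓ +144°: 157 + 144 = 301°
triadic ↑ +120°: 301 + 120 = 421 → 421 − 360 = 61°
split-comp 29° ↓ +151°: 61 + 151 = 212°

212°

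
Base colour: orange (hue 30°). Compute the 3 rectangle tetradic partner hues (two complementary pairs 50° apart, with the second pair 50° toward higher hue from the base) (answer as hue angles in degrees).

80°, 210° and 260°

A rectangular tetradic uses two complementary pairs 50° apart: offsets 0°, 50°, 180°, 230°.
30 + 50 = 80°
30 + 180 = 210°
30 + 230 = 260°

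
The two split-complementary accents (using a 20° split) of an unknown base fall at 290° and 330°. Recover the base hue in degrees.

130°

The accents sit 20° either side of the complement, so the complement is their short-arc midpoint on the wheel.
Short-arc midpoint of 290° and 330°: 310°.
Base is 180° from the complement: 310 − 180 = 130°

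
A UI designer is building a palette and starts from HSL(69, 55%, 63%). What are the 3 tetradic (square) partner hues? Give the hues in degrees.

A square tetradic scheme places four hues every 90°.
69 + 90 = 159°
69 + 180 = 249°
69 + 270 = 339°

159°, 249°, 339°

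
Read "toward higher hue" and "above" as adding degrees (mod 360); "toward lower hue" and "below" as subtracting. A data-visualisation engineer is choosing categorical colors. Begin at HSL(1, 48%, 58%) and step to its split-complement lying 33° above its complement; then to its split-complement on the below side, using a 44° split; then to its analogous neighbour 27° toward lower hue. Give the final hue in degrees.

1 + 213 = 214°   (split-comp 33° ↑)
214 + 136 = 350°   (split-comp 44° ↓)
350 − 27 = 323°   (analog 27° ↓)

323°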